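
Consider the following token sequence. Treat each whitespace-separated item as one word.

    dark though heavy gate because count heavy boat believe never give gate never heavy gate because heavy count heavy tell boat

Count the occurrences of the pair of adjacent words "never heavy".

1

Scanning the 20 overlapping bigram windows for "never heavy":
  position 13–14: never heavy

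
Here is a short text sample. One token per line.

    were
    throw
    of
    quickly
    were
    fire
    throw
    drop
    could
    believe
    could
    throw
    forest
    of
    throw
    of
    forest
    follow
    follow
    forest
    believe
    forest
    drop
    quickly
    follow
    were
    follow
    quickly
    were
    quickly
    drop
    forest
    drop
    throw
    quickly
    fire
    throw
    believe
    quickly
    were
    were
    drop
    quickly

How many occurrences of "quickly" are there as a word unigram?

Scanning the 43 tokens for "quickly":
  position 4: quickly
  position 24: quickly
  position 28: quickly
  position 30: quickly
  position 35: quickly
  position 39: quickly
  position 43: quickly

7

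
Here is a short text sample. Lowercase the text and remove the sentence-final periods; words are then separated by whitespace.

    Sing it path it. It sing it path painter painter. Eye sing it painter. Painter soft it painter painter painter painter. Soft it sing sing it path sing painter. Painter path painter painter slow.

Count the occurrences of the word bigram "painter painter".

Scanning the 33 overlapping bigram windows for "painter painter":
  position 9–10: painter painter
  position 14–15: painter painter
  position 18–19: painter painter
  position 19–20: painter painter
  position 20–21: painter painter
  position 29–30: painter painter
  position 32–33: painter painter

7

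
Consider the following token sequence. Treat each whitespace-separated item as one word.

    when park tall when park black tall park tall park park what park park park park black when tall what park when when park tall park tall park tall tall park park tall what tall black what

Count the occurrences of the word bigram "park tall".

Scanning the 36 overlapping bigram windows for "park tall":
  position 2–3: park tall
  position 8–9: park tall
  position 24–25: park tall
  position 26–27: park tall
  position 28–29: park tall
  position 32–33: park tall

6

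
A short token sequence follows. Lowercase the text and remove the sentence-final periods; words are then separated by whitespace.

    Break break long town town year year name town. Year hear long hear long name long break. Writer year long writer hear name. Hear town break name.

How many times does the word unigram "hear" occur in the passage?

Scanning the 27 tokens for "hear":
  position 11: hear
  position 13: hear
  position 22: hear
  position 24: hear

4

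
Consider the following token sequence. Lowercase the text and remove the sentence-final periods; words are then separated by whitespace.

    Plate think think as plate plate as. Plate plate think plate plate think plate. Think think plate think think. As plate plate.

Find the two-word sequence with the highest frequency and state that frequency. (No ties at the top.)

Bigram frequencies (highest first):
  plate think: 5
  plate plate: 4
  think think: 3
  as plate: 3
  think plate: 3
  think as: 2
  … (1 more, each ≤ 1)

"plate think", 5 times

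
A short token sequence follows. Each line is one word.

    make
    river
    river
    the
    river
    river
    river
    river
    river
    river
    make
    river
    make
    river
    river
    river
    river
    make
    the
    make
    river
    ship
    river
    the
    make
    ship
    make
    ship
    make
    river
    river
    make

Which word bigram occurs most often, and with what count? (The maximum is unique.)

Bigram frequencies (highest first):
  river river: 10
  make river: 5
  river make: 4
  river the: 2
  the make: 2
  make ship: 2
  … (5 more, each ≤ 2)

"river river", 10 times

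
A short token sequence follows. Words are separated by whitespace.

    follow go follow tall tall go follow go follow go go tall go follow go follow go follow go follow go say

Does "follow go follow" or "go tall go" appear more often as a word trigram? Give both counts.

"follow go follow": 5 occurrences
"go tall go": 1 occurrence

"follow go follow" (5 vs 1)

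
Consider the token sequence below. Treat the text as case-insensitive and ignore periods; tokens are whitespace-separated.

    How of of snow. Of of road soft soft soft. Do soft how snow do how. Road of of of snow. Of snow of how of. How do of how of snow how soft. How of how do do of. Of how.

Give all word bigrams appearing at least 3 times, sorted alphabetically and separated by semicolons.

Bigram counts meeting the condition (at least 3 times):
  how of: 4
  of how: 5
  of of: 5
  of snow: 4
  snow of: 3

how of; of how; of of; of snow; snow of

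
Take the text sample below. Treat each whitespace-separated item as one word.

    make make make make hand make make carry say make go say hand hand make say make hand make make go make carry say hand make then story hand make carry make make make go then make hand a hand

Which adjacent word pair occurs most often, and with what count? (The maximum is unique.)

"make make", 7 times

Bigram frequencies (highest first):
  make make: 7
  hand make: 5
  make hand: 3
  make carry: 3
  make go: 3
  carry say: 2
  … (14 more, each ≤ 2)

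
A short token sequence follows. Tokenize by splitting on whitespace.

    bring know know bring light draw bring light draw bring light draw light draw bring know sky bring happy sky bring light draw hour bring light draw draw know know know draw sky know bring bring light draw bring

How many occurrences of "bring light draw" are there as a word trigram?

Scanning the 37 overlapping trigram windows for "bring light draw":
  position 4–6: bring light draw
  position 7–9: bring light draw
  position 10–12: bring light draw
  position 21–23: bring light draw
  position 25–27: bring light draw
  position 36–38: bring light draw

6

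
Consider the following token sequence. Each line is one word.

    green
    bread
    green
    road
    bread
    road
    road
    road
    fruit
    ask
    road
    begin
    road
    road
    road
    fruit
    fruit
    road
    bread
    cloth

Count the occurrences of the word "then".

0

Scanning the 20 tokens for "then":
  (none found)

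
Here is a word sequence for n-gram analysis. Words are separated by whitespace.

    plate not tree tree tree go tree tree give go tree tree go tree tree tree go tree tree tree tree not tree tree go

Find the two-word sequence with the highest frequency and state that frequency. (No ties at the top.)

Bigram frequencies (highest first):
  tree tree: 10
  tree go: 4
  go tree: 4
  not tree: 2
  plate not: 1
  tree give: 1
  … (2 more, each ≤ 1)

"tree tree", 10 times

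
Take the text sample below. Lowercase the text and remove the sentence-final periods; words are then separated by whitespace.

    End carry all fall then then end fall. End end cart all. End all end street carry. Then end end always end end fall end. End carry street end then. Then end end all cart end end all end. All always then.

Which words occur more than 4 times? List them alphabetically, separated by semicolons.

Unigram counts meeting the condition (more than 4 times):
  all: 6
  end: 18
  then: 6

all; end; then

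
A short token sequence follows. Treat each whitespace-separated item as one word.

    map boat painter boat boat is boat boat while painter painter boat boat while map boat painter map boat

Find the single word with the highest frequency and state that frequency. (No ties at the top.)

"boat", 9 times

Unigram frequencies (highest first):
  boat: 9
  painter: 4
  map: 3
  while: 2
  is: 1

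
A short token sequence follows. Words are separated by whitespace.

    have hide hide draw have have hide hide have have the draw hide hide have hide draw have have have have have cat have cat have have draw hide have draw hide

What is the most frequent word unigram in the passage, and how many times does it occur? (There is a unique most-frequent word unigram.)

"have", 15 times

Unigram frequencies (highest first):
  have: 15
  hide: 9
  draw: 5
  cat: 2
  the: 1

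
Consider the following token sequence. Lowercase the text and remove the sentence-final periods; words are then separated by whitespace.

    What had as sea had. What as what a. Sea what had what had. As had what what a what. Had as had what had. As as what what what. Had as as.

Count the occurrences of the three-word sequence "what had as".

5

Scanning the 31 overlapping trigram windows for "what had as":
  position 1–3: what had as
  position 13–15: what had as
  position 20–22: what had as
  position 24–26: what had as
  position 30–32: what had as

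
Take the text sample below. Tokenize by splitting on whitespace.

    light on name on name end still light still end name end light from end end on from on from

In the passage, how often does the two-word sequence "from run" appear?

0

Scanning the 19 overlapping bigram windows for "from run":
  (none found)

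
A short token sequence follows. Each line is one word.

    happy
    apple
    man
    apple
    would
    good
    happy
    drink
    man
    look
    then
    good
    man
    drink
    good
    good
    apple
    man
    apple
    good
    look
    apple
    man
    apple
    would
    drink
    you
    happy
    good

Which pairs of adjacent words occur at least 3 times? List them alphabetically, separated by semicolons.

apple man; man apple

Bigram counts meeting the condition (at least 3 times):
  apple man: 3
  man apple: 3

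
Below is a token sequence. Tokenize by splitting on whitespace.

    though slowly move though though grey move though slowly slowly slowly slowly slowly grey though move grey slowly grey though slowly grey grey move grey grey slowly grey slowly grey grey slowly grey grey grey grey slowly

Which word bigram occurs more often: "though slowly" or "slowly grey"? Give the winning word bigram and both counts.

"slowly grey" (6 vs 3)

"though slowly": 3 occurrences
"slowly grey": 6 occurrences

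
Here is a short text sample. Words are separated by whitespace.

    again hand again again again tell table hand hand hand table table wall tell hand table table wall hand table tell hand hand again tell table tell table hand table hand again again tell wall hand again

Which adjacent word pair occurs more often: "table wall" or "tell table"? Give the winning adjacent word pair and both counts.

"tell table" (3 vs 2)

"table wall": 2 occurrences
"tell table": 3 occurrences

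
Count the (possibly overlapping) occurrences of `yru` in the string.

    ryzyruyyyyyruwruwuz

2

Sliding a length-3 window over the 19 characters (17 positions):
  position 4–6: yru
  position 11–13: yru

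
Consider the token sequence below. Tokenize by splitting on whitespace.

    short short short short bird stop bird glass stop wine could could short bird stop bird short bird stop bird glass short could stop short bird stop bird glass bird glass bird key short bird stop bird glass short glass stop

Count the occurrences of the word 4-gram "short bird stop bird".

5

Scanning the 38 overlapping 4-gram windows for "short bird stop bird":
  position 4–7: short bird stop bird
  position 13–16: short bird stop bird
  position 17–20: short bird stop bird
  position 25–28: short bird stop bird
  position 34–37: short bird stop bird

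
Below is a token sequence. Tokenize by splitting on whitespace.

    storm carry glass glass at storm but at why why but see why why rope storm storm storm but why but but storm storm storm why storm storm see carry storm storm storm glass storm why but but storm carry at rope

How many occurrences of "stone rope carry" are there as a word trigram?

0

Scanning the 40 overlapping trigram windows for "stone rope carry":
  (none found)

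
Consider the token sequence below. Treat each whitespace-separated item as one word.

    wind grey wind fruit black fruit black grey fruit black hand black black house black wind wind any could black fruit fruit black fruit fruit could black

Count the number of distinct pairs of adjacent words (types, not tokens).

27 tokens → 26 bigram windows in total.
Repeated bigrams (each contributes count−1 duplicates):
  fruit black: 4
  black fruit: 3
  could black: 2
  fruit fruit: 2
7 duplicate windows → 26 − 7 = 19 distinct.

19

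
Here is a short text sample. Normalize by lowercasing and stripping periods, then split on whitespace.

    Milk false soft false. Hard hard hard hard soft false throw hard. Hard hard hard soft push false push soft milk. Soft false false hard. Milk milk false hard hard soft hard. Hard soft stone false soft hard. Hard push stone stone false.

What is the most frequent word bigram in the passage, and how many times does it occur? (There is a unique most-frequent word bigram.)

"hard hard", 9 times

Bigram frequencies (highest first):
  hard hard: 9
  hard soft: 4
  soft false: 3
  false hard: 3
  milk false: 2
  false soft: 2
  … (17 more, each ≤ 2)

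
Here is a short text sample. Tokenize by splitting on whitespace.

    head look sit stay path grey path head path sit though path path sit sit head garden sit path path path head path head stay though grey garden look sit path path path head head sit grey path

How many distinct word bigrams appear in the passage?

25

38 tokens → 37 bigram windows in total.
Repeated bigrams (each contributes count−1 duplicates):
  path path: 5
  path head: 4
  grey path: 2
  head path: 2
  look sit: 2
  path sit: 2
  sit path: 2
12 duplicate windows → 37 − 12 = 25 distinct.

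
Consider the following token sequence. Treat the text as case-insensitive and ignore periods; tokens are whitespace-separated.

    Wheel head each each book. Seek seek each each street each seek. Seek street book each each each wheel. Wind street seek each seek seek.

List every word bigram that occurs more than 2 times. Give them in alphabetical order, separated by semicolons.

each each; seek seek

Bigram counts meeting the condition (more than 2 times):
  each each: 4
  seek seek: 3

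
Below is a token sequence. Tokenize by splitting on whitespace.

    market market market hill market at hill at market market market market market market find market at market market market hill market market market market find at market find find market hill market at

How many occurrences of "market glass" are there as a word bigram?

Scanning the 33 overlapping bigram windows for "market glass":
  (none found)

0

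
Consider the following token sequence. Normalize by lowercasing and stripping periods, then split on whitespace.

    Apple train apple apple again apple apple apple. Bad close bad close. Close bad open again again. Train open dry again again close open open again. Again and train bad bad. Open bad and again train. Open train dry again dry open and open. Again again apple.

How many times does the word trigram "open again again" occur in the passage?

3

Scanning the 45 overlapping trigram windows for "open again again":
  position 15–17: open again again
  position 25–27: open again again
  position 44–46: open again again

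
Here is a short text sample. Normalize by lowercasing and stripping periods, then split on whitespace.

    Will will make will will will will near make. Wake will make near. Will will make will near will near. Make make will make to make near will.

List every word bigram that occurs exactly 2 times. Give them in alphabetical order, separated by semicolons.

make near; near make

Bigram counts meeting the condition (exactly 2 times):
  make near: 2
  near make: 2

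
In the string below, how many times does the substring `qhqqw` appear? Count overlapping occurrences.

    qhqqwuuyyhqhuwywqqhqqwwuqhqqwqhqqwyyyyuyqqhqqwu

5

Sliding a length-5 window over the 47 characters (43 positions):
  position 1–5: qhqqw
  position 18–22: qhqqw
  position 25–29: qhqqw
  position 30–34: qhqqw
  position 42–46: qhqqw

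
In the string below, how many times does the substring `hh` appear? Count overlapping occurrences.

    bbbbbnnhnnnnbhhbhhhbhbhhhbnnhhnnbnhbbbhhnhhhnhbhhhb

11

Sliding a length-2 window over the 51 characters (50 positions):
  position 14–15: hh
  position 17–18: hh
  position 18–19: hh
  position 23–24: hh
  position 24–25: hh
  position 29–30: hh
  position 39–40: hh
  position 42–43: hh
  position 43–44: hh
  position 48–49: hh
  … (1 more)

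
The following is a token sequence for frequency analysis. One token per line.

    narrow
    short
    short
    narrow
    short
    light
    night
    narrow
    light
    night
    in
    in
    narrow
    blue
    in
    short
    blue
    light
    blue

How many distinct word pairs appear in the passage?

19 tokens → 18 bigram windows in total.
Repeated bigrams (each contributes count−1 duplicates):
  light night: 2
  narrow short: 2
2 duplicate windows → 18 − 2 = 16 distinct.

16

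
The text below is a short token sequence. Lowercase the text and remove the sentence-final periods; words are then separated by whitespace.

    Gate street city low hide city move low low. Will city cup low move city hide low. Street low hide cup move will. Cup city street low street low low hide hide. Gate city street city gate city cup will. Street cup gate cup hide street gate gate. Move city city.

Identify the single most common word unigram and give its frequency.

Unigram frequencies (highest first):
  city: 10
  low: 9
  street: 7
  gate: 6
  hide: 6
  cup: 6
  … (2 more, each ≤ 4)

"city", 10 times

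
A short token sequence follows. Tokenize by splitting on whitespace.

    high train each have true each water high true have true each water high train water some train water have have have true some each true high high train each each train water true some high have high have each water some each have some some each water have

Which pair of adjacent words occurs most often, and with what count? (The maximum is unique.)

Bigram frequencies (highest first):
  each water: 4
  high train: 3
  have true: 3
  train water: 3
  some each: 3
  train each: 2
  … (22 more, each ≤ 2)

"each water", 4 times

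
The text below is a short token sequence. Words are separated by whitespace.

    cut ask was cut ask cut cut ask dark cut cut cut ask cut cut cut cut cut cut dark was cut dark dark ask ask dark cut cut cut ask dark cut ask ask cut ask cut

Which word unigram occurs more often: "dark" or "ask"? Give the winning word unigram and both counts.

"dark": 6 occurrences
"ask": 10 occurrences

"ask" (10 vs 6)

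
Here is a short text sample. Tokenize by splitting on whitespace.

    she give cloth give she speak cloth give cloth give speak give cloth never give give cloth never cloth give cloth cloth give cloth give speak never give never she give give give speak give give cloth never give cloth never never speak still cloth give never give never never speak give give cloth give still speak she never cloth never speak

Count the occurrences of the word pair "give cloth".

9

Scanning the 61 overlapping bigram windows for "give cloth":
  position 2–3: give cloth
  position 8–9: give cloth
  position 12–13: give cloth
  position 16–17: give cloth
  position 20–21: give cloth
  position 23–24: give cloth
  position 36–37: give cloth
  position 39–40: give cloth
  position 53–54: give cloth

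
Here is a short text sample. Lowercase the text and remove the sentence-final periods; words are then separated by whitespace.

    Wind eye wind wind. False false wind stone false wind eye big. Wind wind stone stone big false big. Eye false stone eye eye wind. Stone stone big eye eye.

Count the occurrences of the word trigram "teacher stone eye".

Scanning the 28 overlapping trigram windows for "teacher stone eye":
  (none found)

0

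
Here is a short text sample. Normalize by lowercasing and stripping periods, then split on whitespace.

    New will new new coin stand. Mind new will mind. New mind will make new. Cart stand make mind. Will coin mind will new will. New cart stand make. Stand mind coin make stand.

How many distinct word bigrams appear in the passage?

21

34 tokens → 33 bigram windows in total.
Repeated bigrams (each contributes count−1 duplicates):
  mind will: 3
  new will: 3
  will new: 3
  cart stand: 2
  make stand: 2
  mind new: 2
  new cart: 2
  stand make: 2
  … (1 more repeated)
12 duplicate windows → 33 − 12 = 21 distinct.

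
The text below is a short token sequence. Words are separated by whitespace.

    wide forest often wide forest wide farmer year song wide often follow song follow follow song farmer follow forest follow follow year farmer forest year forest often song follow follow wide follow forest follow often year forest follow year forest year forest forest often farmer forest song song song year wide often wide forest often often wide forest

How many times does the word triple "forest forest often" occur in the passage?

1

Scanning the 56 overlapping trigram windows for "forest forest often":
  position 42–44: forest forest often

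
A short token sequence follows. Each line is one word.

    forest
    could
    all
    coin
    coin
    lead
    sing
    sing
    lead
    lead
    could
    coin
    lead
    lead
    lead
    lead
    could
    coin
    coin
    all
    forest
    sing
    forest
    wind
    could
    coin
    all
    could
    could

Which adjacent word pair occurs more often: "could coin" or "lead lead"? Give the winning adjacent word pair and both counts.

"could coin": 3 occurrences
"lead lead": 4 occurrences

"lead lead" (4 vs 3)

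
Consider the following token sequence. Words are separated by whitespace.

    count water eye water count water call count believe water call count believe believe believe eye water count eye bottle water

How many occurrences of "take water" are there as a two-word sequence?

Scanning the 20 overlapping bigram windows for "take water":
  (none found)

0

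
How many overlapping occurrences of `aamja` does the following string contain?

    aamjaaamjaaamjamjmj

Sliding a length-5 window over the 19 characters (15 positions):
  position 1–5: aamja
  position 6–10: aamja
  position 11–15: aamja

3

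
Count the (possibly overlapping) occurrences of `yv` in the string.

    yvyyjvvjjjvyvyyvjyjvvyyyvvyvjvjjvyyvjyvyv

8

Sliding a length-2 window over the 41 characters (40 positions):
  position 1–2: yv
  position 12–13: yv
  position 15–16: yv
  position 24–25: yv
  position 27–28: yv
  position 35–36: yv
  position 38–39: yv
  position 40–41: yv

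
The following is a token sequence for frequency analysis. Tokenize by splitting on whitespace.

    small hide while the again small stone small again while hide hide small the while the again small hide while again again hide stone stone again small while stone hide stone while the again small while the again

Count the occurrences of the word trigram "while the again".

Scanning the 36 overlapping trigram windows for "while the again":
  position 3–5: while the again
  position 15–17: while the again
  position 32–34: while the again
  position 36–38: while the again

4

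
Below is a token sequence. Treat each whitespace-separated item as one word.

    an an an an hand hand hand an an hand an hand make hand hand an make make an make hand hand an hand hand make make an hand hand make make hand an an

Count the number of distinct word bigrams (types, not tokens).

9

35 tokens → 34 bigram windows in total.
Repeated bigrams (each contributes count−1 duplicates):
  hand hand: 6
  an an: 5
  an hand: 5
  hand an: 5
  hand make: 3
  make hand: 3
  make make: 3
  an make: 2
  … (1 more repeated)
25 duplicate windows → 34 − 25 = 9 distinct.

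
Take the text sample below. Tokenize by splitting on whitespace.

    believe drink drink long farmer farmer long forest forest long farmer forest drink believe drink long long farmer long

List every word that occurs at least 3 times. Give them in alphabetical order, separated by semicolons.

Unigram counts meeting the condition (at least 3 times):
  drink: 4
  farmer: 4
  forest: 3
  long: 6

drink; farmer; forest; long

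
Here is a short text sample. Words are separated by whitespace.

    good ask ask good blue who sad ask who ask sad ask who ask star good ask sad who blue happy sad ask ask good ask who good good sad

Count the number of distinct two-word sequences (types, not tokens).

19

30 tokens → 29 bigram windows in total.
Repeated bigrams (each contributes count−1 duplicates):
  ask who: 3
  good ask: 3
  sad ask: 3
  ask ask: 2
  ask good: 2
  ask sad: 2
  who ask: 2
10 duplicate windows → 29 − 10 = 19 distinct.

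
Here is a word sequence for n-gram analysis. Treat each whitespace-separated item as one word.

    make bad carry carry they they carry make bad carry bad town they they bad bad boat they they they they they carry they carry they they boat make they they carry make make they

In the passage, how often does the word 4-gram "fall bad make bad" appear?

0

Scanning the 32 overlapping 4-gram windows for "fall bad make bad":
  (none found)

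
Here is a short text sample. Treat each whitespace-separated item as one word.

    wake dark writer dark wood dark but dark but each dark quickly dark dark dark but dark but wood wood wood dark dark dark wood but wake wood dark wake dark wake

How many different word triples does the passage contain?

32 tokens → 30 trigram windows in total.
Repeated trigrams (each contributes count−1 duplicates):
  but dark but: 2
  dark but dark: 2
  dark dark dark: 2
3 duplicate windows → 30 − 3 = 27 distinct.

27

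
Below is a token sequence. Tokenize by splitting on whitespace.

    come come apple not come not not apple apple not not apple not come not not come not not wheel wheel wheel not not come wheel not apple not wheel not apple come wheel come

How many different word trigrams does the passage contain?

24

35 tokens → 33 trigram windows in total.
Repeated trigrams (each contributes count−1 duplicates):
  come not not: 3
  not come not: 3
  apple not come: 2
  not apple not: 2
  not not apple: 2
  not not come: 2
  wheel not apple: 2
9 duplicate windows → 33 − 9 = 24 distinct.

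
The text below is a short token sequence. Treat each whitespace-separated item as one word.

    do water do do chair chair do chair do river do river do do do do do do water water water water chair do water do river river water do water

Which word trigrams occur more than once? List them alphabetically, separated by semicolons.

do do do; do river do; do water do; water water water

Trigram counts meeting the condition (more than once):
  do do do: 4
  do river do: 2
  do water do: 2
  water water water: 2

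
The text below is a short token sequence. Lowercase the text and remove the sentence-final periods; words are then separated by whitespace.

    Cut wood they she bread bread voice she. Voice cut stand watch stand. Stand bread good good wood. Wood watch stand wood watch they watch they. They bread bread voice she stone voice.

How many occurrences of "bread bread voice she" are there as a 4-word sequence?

Scanning the 30 overlapping 4-gram windows for "bread bread voice she":
  position 5–8: bread bread voice she
  position 28–31: bread bread voice she

2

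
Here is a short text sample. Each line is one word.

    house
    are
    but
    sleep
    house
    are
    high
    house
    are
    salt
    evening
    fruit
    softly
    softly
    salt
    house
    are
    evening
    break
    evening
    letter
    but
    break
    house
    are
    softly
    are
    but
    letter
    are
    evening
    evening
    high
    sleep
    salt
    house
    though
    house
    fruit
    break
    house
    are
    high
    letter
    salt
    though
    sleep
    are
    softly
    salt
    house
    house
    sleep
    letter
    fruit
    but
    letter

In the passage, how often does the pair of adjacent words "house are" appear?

Scanning the 56 overlapping bigram windows for "house are":
  position 1–2: house are
  position 5–6: house are
  position 8–9: house are
  position 16–17: house are
  position 24–25: house are
  position 41–42: house are

6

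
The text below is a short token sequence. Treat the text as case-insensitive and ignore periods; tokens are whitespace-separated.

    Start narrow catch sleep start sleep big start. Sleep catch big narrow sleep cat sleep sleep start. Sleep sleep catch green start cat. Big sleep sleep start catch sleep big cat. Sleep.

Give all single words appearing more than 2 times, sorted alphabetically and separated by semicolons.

Unigram counts meeting the condition (more than 2 times):
  big: 4
  cat: 3
  catch: 4
  sleep: 12
  start: 6

big; cat; catch; sleep; start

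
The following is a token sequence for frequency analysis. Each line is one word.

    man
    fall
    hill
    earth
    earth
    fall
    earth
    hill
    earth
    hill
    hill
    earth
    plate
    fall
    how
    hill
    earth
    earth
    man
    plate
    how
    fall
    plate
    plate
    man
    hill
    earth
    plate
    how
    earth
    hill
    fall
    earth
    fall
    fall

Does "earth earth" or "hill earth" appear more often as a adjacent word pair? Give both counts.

"hill earth" (5 vs 2)

"earth earth": 2 occurrences
"hill earth": 5 occurrences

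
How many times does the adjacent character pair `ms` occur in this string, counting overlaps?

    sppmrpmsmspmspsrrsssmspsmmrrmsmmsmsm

7

Sliding a length-2 window over the 36 characters (35 positions):
  position 7–8: ms
  position 9–10: ms
  position 12–13: ms
  position 21–22: ms
  position 29–30: ms
  position 32–33: ms
  position 34–35: ms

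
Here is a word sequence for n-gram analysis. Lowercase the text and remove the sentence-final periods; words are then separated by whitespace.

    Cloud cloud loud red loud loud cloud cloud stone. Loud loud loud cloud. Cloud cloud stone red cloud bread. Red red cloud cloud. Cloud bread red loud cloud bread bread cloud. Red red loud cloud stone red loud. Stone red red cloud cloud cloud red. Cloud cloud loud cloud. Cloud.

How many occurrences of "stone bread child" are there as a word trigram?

Scanning the 48 overlapping trigram windows for "stone bread child":
  (none found)

0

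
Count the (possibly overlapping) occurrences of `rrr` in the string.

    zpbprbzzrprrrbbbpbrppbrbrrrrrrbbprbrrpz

Sliding a length-3 window over the 39 characters (37 positions):
  position 11–13: rrr
  position 25–27: rrr
  position 26–28: rrr
  position 27–29: rrr
  position 28–30: rrr

5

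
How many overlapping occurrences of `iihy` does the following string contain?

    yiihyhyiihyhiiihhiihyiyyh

Sliding a length-4 window over the 25 characters (22 positions):
  position 2–5: iihy
  position 8–11: iihy
  position 18–21: iihy

3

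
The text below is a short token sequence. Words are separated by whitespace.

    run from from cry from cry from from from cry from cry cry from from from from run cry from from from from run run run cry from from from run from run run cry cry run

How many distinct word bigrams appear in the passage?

9

37 tokens → 36 bigram windows in total.
Repeated bigrams (each contributes count−1 duplicates):
  from from: 11
  cry from: 6
  from cry: 4
  from run: 4
  run cry: 3
  run run: 3
  cry cry: 2
  run from: 2
27 duplicate windows → 36 − 27 = 9 distinct.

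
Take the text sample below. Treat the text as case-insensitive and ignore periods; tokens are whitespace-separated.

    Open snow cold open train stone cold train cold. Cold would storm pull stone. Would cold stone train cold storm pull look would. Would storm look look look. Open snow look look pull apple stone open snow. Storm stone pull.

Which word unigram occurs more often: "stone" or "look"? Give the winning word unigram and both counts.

"look" (6 vs 5)

"stone": 5 occurrences
"look": 6 occurrences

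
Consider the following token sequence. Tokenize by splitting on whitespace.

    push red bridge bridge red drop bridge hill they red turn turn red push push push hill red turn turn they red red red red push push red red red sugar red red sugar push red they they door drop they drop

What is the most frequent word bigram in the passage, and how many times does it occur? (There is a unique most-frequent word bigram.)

Bigram frequencies (highest first):
  red red: 6
  push red: 3
  push push: 3
  they red: 2
  red turn: 2
  turn turn: 2
  … (21 more, each ≤ 2)

"red red", 6 times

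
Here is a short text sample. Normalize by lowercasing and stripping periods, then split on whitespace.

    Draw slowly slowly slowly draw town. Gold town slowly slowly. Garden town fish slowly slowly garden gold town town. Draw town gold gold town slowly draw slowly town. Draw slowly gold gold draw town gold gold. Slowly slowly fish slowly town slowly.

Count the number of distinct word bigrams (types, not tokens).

42 tokens → 41 bigram windows in total.
Repeated bigrams (each contributes count−1 duplicates):
  slowly slowly: 5
  draw slowly: 3
  draw town: 3
  gold gold: 3
  gold town: 3
  town gold: 3
  town slowly: 3
  fish slowly: 2
  … (4 more repeated)
21 duplicate windows → 41 − 21 = 20 distinct.

20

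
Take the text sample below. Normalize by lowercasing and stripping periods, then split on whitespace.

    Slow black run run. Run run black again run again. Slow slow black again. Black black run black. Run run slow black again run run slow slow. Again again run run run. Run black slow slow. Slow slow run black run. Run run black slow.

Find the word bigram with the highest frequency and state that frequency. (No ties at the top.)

Bigram frequencies (highest first):
  run run: 10
  run black: 5
  slow slow: 5
  black run: 4
  slow black: 3
  black again: 3
  … (10 more, each ≤ 3)

"run run", 10 times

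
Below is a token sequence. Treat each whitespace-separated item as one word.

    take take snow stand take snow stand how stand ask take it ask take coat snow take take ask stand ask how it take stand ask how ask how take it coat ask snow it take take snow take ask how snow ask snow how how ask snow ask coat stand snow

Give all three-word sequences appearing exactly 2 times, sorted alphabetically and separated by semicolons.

stand ask how; take snow stand; take take snow

Trigram counts meeting the condition (exactly 2 times):
  stand ask how: 2
  take snow stand: 2
  take take snow: 2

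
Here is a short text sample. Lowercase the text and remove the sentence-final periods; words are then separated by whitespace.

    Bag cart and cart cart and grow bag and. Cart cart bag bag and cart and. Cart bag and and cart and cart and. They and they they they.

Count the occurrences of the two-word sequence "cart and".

Scanning the 28 overlapping bigram windows for "cart and":
  position 2–3: cart and
  position 5–6: cart and
  position 15–16: cart and
  position 21–22: cart and
  position 23–24: cart and

5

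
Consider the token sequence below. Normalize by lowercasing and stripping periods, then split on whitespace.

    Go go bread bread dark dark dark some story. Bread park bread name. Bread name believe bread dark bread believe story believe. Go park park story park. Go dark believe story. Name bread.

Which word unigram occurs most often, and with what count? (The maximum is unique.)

Unigram frequencies (highest first):
  bread: 8
  dark: 5
  go: 4
  story: 4
  park: 4
  believe: 4
  … (2 more, each ≤ 3)

"bread", 8 times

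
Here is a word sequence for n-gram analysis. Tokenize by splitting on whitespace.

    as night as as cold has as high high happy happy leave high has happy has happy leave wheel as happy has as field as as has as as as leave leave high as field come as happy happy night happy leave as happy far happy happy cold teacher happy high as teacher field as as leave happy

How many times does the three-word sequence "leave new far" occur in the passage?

Scanning the 56 overlapping trigram windows for "leave new far":
  (none found)

0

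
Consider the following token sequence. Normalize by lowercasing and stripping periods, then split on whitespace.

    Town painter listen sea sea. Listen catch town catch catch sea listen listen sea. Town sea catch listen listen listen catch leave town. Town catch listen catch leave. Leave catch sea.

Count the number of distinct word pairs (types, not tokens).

31 tokens → 30 bigram windows in total.
Repeated bigrams (each contributes count−1 duplicates):
  listen catch: 3
  listen listen: 3
  catch leave: 2
  catch listen: 2
  catch sea: 2
  listen sea: 2
  sea listen: 2
  town catch: 2
10 duplicate windows → 30 − 10 = 20 distinct.

20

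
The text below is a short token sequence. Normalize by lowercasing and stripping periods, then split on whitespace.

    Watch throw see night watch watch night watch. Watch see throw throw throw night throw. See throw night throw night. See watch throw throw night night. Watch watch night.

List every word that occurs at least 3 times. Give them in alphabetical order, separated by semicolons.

Unigram counts meeting the condition (at least 3 times):
  night: 8
  see: 4
  throw: 9
  watch: 8

night; see; throw; watch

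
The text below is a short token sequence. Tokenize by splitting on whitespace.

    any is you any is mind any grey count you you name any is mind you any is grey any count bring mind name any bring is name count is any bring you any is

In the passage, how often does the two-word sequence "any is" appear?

5

Scanning the 34 overlapping bigram windows for "any is":
  position 1–2: any is
  position 4–5: any is
  position 13–14: any is
  position 17–18: any is
  position 34–35: any is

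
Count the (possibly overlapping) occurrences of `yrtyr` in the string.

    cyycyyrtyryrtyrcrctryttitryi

Sliding a length-5 window over the 28 characters (24 positions):
  position 6–10: yrtyr
  position 11–15: yrtyr

2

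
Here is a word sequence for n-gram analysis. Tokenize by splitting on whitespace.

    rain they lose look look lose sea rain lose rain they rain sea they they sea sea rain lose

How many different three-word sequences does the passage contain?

16

19 tokens → 17 trigram windows in total.
Repeated trigrams (each contributes count−1 duplicates):
  sea rain lose: 2
1 duplicate windows → 17 − 1 = 16 distinct.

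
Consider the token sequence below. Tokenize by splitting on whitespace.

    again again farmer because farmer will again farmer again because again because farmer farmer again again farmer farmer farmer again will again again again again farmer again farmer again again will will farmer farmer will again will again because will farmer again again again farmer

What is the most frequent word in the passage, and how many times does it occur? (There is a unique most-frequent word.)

"again", 20 times

Unigram frequencies (highest first):
  again: 20
  farmer: 14
  will: 7
  because: 4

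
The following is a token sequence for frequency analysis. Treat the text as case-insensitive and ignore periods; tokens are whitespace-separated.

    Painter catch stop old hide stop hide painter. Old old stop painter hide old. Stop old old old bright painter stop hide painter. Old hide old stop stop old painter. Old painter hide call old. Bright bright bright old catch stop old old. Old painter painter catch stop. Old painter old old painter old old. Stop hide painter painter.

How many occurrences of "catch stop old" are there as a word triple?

3

Scanning the 57 overlapping trigram windows for "catch stop old":
  position 2–4: catch stop old
  position 40–42: catch stop old
  position 47–49: catch stop old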